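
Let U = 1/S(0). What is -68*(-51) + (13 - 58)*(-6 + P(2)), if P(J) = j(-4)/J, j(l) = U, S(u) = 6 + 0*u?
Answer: 14937/4 ≈ 3734.3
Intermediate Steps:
S(u) = 6 (S(u) = 6 + 0 = 6)
U = ⅙ (U = 1/6 = ⅙ ≈ 0.16667)
j(l) = ⅙
P(J) = 1/(6*J)
-68*(-51) + (13 - 58)*(-6 + P(2)) = -68*(-51) + (13 - 58)*(-6 + (⅙)/2) = 3468 - 45*(-6 + (⅙)*(½)) = 3468 - 45*(-6 + 1/12) = 3468 - 45*(-71/12) = 3468 + 1065/4 = 14937/4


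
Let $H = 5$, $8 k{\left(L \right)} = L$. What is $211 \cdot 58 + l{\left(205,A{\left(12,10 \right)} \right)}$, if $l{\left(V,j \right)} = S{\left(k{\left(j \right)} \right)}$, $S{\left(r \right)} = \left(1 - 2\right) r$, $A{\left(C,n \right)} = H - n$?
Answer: $\frac{97909}{8} \approx 12239.0$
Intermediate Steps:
$k{\left(L \right)} = \frac{L}{8}$
$A{\left(C,n \right)} = 5 - n$
$S{\left(r \right)} = - r$
$l{\left(V,j \right)} = - \frac{j}{8}$
$211 \cdot 58 + l{\left(205,A{\left(12,10 \right)} \right)} = 211 \cdot 58 - \frac{5 - 10}{8} = 12238 - \frac{5 - 10}{8} = 12238 - - \frac{5}{8} = 12238 + \frac{5}{8} = \frac{97909}{8}$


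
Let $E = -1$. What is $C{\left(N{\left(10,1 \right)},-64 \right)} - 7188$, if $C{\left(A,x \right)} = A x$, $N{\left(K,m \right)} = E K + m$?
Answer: $-6612$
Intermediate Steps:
$N{\left(K,m \right)} = m - K$ ($N{\left(K,m \right)} = - K + m = m - K$)
$C{\left(N{\left(10,1 \right)},-64 \right)} - 7188 = \left(1 - 10\right) \left(-64\right) - 7188 = \left(-9\right) \left(-64\right) - 7188 = 576 - 7188 = -6612$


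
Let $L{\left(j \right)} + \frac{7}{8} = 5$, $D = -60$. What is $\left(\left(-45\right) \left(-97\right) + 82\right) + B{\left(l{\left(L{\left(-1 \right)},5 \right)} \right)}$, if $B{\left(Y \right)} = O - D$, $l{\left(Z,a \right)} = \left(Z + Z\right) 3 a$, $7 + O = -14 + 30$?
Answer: $4516$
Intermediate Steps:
$O = 9$ ($O = -7 + \left(-14 + 30\right) = -7 + 16 = 9$)
$L{\left(j \right)} = \frac{33}{8}$ ($L{\left(j \right)} = - \frac{7}{8} + 5 = \frac{33}{8}$)
$l{\left(Z,a \right)} = 6 Z a$ ($l{\left(Z,a \right)} = 2 Z 3 a = 6 Z a$)
$B{\left(Y \right)} = 69$ ($B{\left(Y \right)} = 9 - -60 = 9 + 60 = 69$)
$\left(\left(-45\right) \left(-97\right) + 82\right) + B{\left(l{\left(L{\left(-1 \right)},5 \right)} \right)} = \left(\left(-45\right) \left(-97\right) + 82\right) + 69 = \left(4365 + 82\right) + 69 = 4447 + 69 = 4516$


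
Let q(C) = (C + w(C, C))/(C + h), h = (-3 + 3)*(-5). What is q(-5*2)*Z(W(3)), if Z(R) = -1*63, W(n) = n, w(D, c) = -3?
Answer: -819/10 ≈ -81.900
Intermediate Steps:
h = 0 (h = 0*(-5) = 0)
Z(R) = -63
q(C) = (-3 + C)/C (q(C) = (C - 3)/(C + 0) = (-3 + C)/C)
q(-5*2)*Z(W(3)) = ((-3 - 5*2)/((-5*2)))*(-63) = ((-3 - 10)/(-10))*(-63) = -⅒*(-13)*(-63) = (13/10)*(-63) = -819/10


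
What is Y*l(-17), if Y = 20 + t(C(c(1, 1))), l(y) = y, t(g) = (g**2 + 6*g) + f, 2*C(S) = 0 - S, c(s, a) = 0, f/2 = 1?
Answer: -374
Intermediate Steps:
f = 2 (f = 2*1 = 2)
C(S) = -S/2 (C(S) = (0 - S)/2 = (-S)/2 = -S/2)
t(g) = 2 + g**2 + 6*g (t(g) = (g**2 + 6*g) + 2 = 2 + g**2 + 6*g)
Y = 22 (Y = 20 + (2 + (-1/2*0)**2 + 6*(-1/2*0)) = 20 + (2 + 0**2 + 6*0) = 20 + (2 + 0 + 0) = 20 + 2 = 22)
Y*l(-17) = 22*(-17) = -374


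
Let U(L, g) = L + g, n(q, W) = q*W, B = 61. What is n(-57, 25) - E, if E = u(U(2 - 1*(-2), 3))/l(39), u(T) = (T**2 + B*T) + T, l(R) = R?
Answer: -18686/13 ≈ -1437.4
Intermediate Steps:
n(q, W) = W*q
u(T) = T**2 + 62*T (u(T) = (T**2 + 61*T) + T = T**2 + 62*T)
E = 161/13 (E = (((2 - 1*(-2)) + 3)*(62 + ((2 - 1*(-2)) + 3)))/39 = (((2 + 2) + 3)*(62 + ((2 + 2) + 3)))*(1/39) = ((4 + 3)*(62 + (4 + 3)))*(1/39) = (7*(62 + 7))*(1/39) = (7*69)*(1/39) = 483*(1/39) = 161/13 ≈ 12.385)
n(-57, 25) - E = 25*(-57) - 1*161/13 = -1425 - 161/13 = -18686/13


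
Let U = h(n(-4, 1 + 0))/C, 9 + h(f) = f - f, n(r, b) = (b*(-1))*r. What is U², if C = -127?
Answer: 81/16129 ≈ 0.0050220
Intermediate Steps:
n(r, b) = -b*r (n(r, b) = (-b)*r = -b*r)
h(f) = -9 (h(f) = -9 + (f - f) = -9 + 0 = -9)
U = 9/127 (U = -9/(-127) = -9*(-1/127) = 9/127 ≈ 0.070866)
U² = (9/127)² = 81/16129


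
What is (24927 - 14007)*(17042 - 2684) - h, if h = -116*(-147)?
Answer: 156772308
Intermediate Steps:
h = 17052
(24927 - 14007)*(17042 - 2684) - h = (24927 - 14007)*(17042 - 2684) - 1*17052 = 10920*14358 - 17052 = 156789360 - 17052 = 156772308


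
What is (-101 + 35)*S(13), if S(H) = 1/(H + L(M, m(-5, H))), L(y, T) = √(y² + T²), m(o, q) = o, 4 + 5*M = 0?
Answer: -10725/1792 + 165*√641/1792 ≈ -3.6538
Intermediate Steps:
M = -⅘ (M = -⅘ + (⅕)*0 = -⅘ + 0 = -⅘ ≈ -0.80000)
L(y, T) = √(T² + y²)
S(H) = 1/(H + √641/5) (S(H) = 1/(H + √((-5)² + (-⅘)²)) = 1/(H + √(25 + 16/25)) = 1/(H + √(641/25)) = 1/(H + √641/5))
(-101 + 35)*S(13) = (-101 + 35)*(5/(√641 + 5*13)) = -330/(√641 + 65) = -330/(65 + √641)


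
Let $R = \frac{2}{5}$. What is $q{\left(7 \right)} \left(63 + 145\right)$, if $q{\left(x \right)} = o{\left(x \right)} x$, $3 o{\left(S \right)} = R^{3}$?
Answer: $\frac{11648}{375} \approx 31.061$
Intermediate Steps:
$R = \frac{2}{5}$ ($R = 2 \cdot \frac{1}{5} = \frac{2}{5} \approx 0.4$)
$o{\left(S \right)} = \frac{8}{375}$ ($o{\left(S \right)} = \frac{\left(\frac{2}{5}\right)^{3}}{3} = \frac{1}{3} \cdot \frac{8}{125} = \frac{8}{375}$)
$q{\left(x \right)} = \frac{8 x}{375}$
$q{\left(7 \right)} \left(63 + 145\right) = \frac{8}{375} \cdot 7 \left(63 + 145\right) = \frac{56}{375} \cdot 208 = \frac{11648}{375}$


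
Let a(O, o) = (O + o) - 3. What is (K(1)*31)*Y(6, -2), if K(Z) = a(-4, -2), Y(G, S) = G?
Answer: -1674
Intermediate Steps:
a(O, o) = -3 + O + o
K(Z) = -9 (K(Z) = -3 - 4 - 2 = -9)
(K(1)*31)*Y(6, -2) = -9*31*6 = -279*6 = -1674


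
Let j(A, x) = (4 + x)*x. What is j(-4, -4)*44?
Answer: 0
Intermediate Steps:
j(A, x) = x*(4 + x)
j(-4, -4)*44 = -4*(4 - 4)*44 = -4*0*44 = 0*44 = 0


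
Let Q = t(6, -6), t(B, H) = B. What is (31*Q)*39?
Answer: 7254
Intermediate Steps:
Q = 6
(31*Q)*39 = (31*6)*39 = 186*39 = 7254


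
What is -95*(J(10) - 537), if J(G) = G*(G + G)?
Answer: 32015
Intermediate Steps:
J(G) = 2*G² (J(G) = G*(2*G) = 2*G²)
-95*(J(10) - 537) = -95*(2*10² - 537) = -95*(2*100 - 537) = -95*(200 - 537) = -95*(-337) = 32015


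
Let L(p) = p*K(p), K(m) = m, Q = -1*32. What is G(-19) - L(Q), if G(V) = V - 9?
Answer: -1052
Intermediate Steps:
Q = -32
G(V) = -9 + V
L(p) = p**2 (L(p) = p*p = p**2)
G(-19) - L(Q) = (-9 - 19) - 1*(-32)**2 = -28 - 1*1024 = -28 - 1024 = -1052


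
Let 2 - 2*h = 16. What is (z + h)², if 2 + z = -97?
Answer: 11236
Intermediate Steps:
h = -7 (h = 1 - ½*16 = 1 - 8 = -7)
z = -99 (z = -2 - 97 = -99)
(z + h)² = (-99 - 7)² = (-106)² = 11236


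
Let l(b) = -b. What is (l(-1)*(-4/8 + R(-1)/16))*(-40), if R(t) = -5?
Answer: 65/2 ≈ 32.500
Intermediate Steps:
(l(-1)*(-4/8 + R(-1)/16))*(-40) = ((-1*(-1))*(-4/8 - 5/16))*(-40) = (1*(-4*⅛ - 5*1/16))*(-40) = (1*(-½ - 5/16))*(-40) = (1*(-13/16))*(-40) = -13/16*(-40) = 65/2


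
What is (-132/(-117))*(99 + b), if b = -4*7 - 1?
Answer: 3080/39 ≈ 78.974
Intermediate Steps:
b = -29 (b = -28 - 1 = -29)
(-132/(-117))*(99 + b) = (-132/(-117))*(99 - 29) = -132*(-1/117)*70 = (44/39)*70 = 3080/39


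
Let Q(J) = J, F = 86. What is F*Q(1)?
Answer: 86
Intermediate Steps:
F*Q(1) = 86*1 = 86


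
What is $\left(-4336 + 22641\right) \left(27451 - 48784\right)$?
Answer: $-390500565$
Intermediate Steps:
$\left(-4336 + 22641\right) \left(27451 - 48784\right) = 18305 \left(-21333\right) = -390500565$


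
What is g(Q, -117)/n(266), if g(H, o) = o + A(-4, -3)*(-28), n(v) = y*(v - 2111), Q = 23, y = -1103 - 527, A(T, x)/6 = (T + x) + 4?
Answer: 43/334150 ≈ 0.00012868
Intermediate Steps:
A(T, x) = 24 + 6*T + 6*x (A(T, x) = 6*((T + x) + 4) = 6*(4 + T + x) = 24 + 6*T + 6*x)
y = -1630
n(v) = 3440930 - 1630*v (n(v) = -1630*(v - 2111) = -1630*(-2111 + v) = 3440930 - 1630*v)
g(H, o) = 504 + o (g(H, o) = o + (24 + 6*(-4) + 6*(-3))*(-28) = o + (24 - 24 - 18)*(-28) = o - 18*(-28) = o + 504 = 504 + o)
g(Q, -117)/n(266) = (504 - 117)/(3440930 - 1630*266) = 387/(3440930 - 433580) = 387/3007350 = 387*(1/3007350) = 43/334150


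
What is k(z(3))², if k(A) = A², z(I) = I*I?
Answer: 6561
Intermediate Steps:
z(I) = I²
k(z(3))² = ((3²)²)² = (9²)² = 81² = 6561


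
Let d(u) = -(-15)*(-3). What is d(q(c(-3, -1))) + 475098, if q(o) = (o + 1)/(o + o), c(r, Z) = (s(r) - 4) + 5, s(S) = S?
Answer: 475053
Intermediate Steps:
c(r, Z) = 1 + r (c(r, Z) = (r - 4) + 5 = (-4 + r) + 5 = 1 + r)
q(o) = (1 + o)/(2*o) (q(o) = (1 + o)/((2*o)) = (1 + o)*(1/(2*o)) = (1 + o)/(2*o))
d(u) = -45 (d(u) = -1*45 = -45)
d(q(c(-3, -1))) + 475098 = -45 + 475098 = 475053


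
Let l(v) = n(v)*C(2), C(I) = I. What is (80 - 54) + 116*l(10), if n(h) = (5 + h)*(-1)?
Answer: -3454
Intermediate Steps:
n(h) = -5 - h
l(v) = -10 - 2*v (l(v) = (-5 - v)*2 = -10 - 2*v)
(80 - 54) + 116*l(10) = (80 - 54) + 116*(-10 - 2*10) = 26 + 116*(-10 - 20) = 26 + 116*(-30) = 26 - 3480 = -3454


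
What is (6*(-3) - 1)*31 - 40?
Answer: -629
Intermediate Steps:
(6*(-3) - 1)*31 - 40 = (-18 - 1)*31 - 40 = -19*31 - 40 = -589 - 40 = -629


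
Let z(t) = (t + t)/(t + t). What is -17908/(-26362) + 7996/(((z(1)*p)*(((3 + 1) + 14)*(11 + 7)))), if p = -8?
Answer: -20546627/8541288 ≈ -2.4056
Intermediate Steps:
z(t) = 1 (z(t) = (2*t)/((2*t)) = (2*t)*(1/(2*t)) = 1)
-17908/(-26362) + 7996/(((z(1)*p)*(((3 + 1) + 14)*(11 + 7)))) = -17908/(-26362) + 7996/(((1*(-8))*(((3 + 1) + 14)*(11 + 7)))) = -17908*(-1/26362) + 7996/((-8*(4 + 14)*18)) = 8954/13181 + 7996/((-144*18)) = 8954/13181 + 7996/((-8*324)) = 8954/13181 + 7996/(-2592) = 8954/13181 + 7996*(-1/2592) = 8954/13181 - 1999/648 = -20546627/8541288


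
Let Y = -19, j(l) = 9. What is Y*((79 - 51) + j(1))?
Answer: -703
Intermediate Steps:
Y*((79 - 51) + j(1)) = -19*((79 - 51) + 9) = -19*(28 + 9) = -19*37 = -703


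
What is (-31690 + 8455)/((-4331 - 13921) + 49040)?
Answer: -23235/30788 ≈ -0.75468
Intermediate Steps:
(-31690 + 8455)/((-4331 - 13921) + 49040) = -23235/(-18252 + 49040) = -23235/30788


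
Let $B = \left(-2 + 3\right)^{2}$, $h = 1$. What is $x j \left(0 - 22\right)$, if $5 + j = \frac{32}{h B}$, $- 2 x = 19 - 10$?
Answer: $2673$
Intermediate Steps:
$B = 1$ ($B = 1^{2} = 1$)
$x = - \frac{9}{2}$ ($x = - \frac{19 - 10}{2} = \left(- \frac{1}{2}\right) 9 = - \frac{9}{2} \approx -4.5$)
$j = 27$ ($j = -5 + \frac{32}{1 \cdot 1} = -5 + \frac{32}{1} = -5 + 32 \cdot 1 = -5 + 32 = 27$)
$x j \left(0 - 22\right) = \left(- \frac{9}{2}\right) 27 \left(0 - 22\right) = - \frac{243 \left(0 - 22\right)}{2} = \left(- \frac{243}{2}\right) \left(-22\right) = 2673$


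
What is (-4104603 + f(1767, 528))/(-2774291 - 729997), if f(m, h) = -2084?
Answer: 4106687/3504288 ≈ 1.1719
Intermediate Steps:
(-4104603 + f(1767, 528))/(-2774291 - 729997) = (-4104603 - 2084)/(-2774291 - 729997) = -4106687/(-3504288) = -4106687*(-1/3504288) = 4106687/3504288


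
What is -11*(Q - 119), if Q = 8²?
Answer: 605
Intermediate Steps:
Q = 64
-11*(Q - 119) = -11*(64 - 119) = -11*(-55) = 605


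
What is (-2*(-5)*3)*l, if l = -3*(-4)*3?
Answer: 1080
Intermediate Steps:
l = 36 (l = 12*3 = 36)
(-2*(-5)*3)*l = (-2*(-5)*3)*36 = (10*3)*36 = 30*36 = 1080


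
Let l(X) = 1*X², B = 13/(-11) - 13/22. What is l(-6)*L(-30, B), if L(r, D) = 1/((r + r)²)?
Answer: 1/100 ≈ 0.010000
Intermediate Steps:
B = -39/22 (B = 13*(-1/11) - 13*1/22 = -13/11 - 13/22 = -39/22 ≈ -1.7727)
L(r, D) = 1/(4*r²) (L(r, D) = 1/((2*r)²) = 1/(4*r²))
l(X) = X²
l(-6)*L(-30, B) = (-6)²*((¼)/(-30)²) = 36*((¼)*(1/900)) = 36*(1/3600) = 1/100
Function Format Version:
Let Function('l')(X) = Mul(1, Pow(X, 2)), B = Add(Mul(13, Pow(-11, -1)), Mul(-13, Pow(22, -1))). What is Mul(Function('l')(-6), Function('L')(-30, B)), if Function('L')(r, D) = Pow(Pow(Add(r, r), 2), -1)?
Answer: Rational(1, 100) ≈ 0.010000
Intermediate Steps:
B = Rational(-39, 22) (B = Add(Mul(13, Rational(-1, 11)), Mul(-13, Rational(1, 22))) = Add(Rational(-13, 11), Rational(-13, 22)) = Rational(-39, 22) ≈ -1.7727)
Function('L')(r, D) = Mul(Rational(1, 4), Pow(r, -2)) (Function('L')(r, D) = Pow(Pow(Mul(2, r), 2), -1) = Pow(Mul(4, Pow(r, 2)), -1) = Mul(Rational(1, 4), Pow(r, -2)))
Function('l')(X) = Pow(X, 2)
Mul(Function('l')(-6), Function('L')(-30, B)) = Mul(Pow(-6, 2), Mul(Rational(1, 4), Pow(-30, -2))) = Mul(36, Mul(Rational(1, 4), Rational(1, 900))) = Mul(36, Rational(1, 3600)) = Rational(1, 100)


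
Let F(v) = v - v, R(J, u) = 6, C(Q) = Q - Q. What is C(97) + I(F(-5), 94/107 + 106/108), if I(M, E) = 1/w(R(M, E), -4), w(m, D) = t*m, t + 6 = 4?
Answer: -1/12 ≈ -0.083333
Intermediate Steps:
C(Q) = 0
t = -2 (t = -6 + 4 = -2)
w(m, D) = -2*m
F(v) = 0
I(M, E) = -1/12 (I(M, E) = 1/(-2*6) = 1/(-12) = -1/12)
C(97) + I(F(-5), 94/107 + 106/108) = 0 - 1/12 = -1/12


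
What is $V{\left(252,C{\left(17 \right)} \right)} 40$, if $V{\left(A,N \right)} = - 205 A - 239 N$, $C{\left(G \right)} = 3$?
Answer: $-2095080$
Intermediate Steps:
$V{\left(A,N \right)} = - 239 N - 205 A$
$V{\left(252,C{\left(17 \right)} \right)} 40 = \left(\left(-239\right) 3 - 51660\right) 40 = \left(-717 - 51660\right) 40 = \left(-52377\right) 40 = -2095080$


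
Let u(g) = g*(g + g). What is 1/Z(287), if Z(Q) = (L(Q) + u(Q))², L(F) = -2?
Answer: 1/27137949696 ≈ 3.6849e-11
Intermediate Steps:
u(g) = 2*g² (u(g) = g*(2*g) = 2*g²)
Z(Q) = (-2 + 2*Q²)²
1/Z(287) = 1/(4*(-1 + 287²)²) = 1/(4*(-1 + 82369)²) = 1/(4*82368²) = 1/(4*6784487424) = 1/27137949696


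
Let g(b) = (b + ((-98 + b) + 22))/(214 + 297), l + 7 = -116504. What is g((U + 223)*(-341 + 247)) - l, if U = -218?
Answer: 59536105/511 ≈ 1.1651e+5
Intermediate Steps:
l = -116511 (l = -7 - 116504 = -116511)
g(b) = -76/511 + 2*b/511 (g(b) = (b + (-76 + b))/511 = (-76 + 2*b)*(1/511) = -76/511 + 2*b/511)
g((U + 223)*(-341 + 247)) - l = (-76/511 + 2*((-218 + 223)*(-341 + 247))/511) - 1*(-116511) = (-76/511 + 2*(5*(-94))/511) + 116511 = (-76/511 + (2/511)*(-470)) + 116511 = (-76/511 - 940/511) + 116511 = -1016/511 + 116511 = 59536105/511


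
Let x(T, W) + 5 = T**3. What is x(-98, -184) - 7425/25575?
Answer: -29177116/31 ≈ -9.4120e+5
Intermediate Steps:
x(T, W) = -5 + T**3
x(-98, -184) - 7425/25575 = (-5 + (-98)**3) - 7425/25575 = (-5 - 941192) - 7425/25575 = -941197 - 1*9/31 = -941197 - 9/31 = -29177116/31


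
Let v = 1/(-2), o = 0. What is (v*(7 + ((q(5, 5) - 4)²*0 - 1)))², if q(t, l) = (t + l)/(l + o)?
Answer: 9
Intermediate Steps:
q(t, l) = (l + t)/l (q(t, l) = (t + l)/(l + 0) = (l + t)/l)
v = -½ ≈ -0.50000
(v*(7 + ((q(5, 5) - 4)²*0 - 1)))² = (-(7 + (((5 + 5)/5 - 4)²*0 - 1))/2)² = (-(7 + (((⅕)*10 - 4)²*0 - 1))/2)² = (-(7 + ((2 - 4)²*0 - 1))/2)² = (-(7 + ((-2)²*0 - 1))/2)² = (-(7 + (4*0 - 1))/2)² = (-(7 + (0 - 1))/2)² = (-(7 - 1)/2)² = (-½*6)² = (-3)² = 9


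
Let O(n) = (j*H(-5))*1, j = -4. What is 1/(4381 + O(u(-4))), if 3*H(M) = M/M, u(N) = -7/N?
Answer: 3/13139 ≈ 0.00022833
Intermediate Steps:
H(M) = ⅓ (H(M) = (M/M)/3 = (⅓)*1 = ⅓)
O(n) = -4/3 (O(n) = -4*⅓*1 = -4/3*1 = -4/3)
1/(4381 + O(u(-4))) = 1/(4381 - 4/3) = 1/(13139/3) = 3/13139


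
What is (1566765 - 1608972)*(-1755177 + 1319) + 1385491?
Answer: 74026470097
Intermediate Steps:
(1566765 - 1608972)*(-1755177 + 1319) + 1385491 = -42207*(-1753858) + 1385491 = 74025084606 + 1385491 = 74026470097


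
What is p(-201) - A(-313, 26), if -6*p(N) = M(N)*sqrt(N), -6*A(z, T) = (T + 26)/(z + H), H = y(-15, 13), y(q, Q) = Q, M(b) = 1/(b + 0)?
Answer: -13/450 + I*sqrt(201)/1206 ≈ -0.028889 + 0.011756*I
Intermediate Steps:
M(b) = 1/b
H = 13
A(z, T) = -(26 + T)/(6*(13 + z)) (A(z, T) = -(T + 26)/(6*(z + 13)) = -(26 + T)/(6*(13 + z)))
p(N) = -1/(6*sqrt(N)) (p(N) = -sqrt(N)/(6*N) = -1/(6*sqrt(N)))
p(-201) - A(-313, 26) = -(-1)*I*sqrt(201)/1206 - (-26 - 1*26)/(6*(13 - 313)) = -(-1)*I*sqrt(201)/1206 - (-26 - 26)/(6*(-300)) = I*sqrt(201)/1206 - (-1)*(-52)/(6*300) = I*sqrt(201)/1206 - 1*13/450 = I*sqrt(201)/1206 - 13/450 = -13/450 + I*sqrt(201)/1206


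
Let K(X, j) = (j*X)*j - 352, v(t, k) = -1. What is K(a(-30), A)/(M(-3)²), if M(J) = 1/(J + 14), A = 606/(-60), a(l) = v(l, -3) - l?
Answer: 31536109/100 ≈ 3.1536e+5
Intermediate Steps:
a(l) = -1 - l
A = -101/10 (A = 606*(-1/60) = -101/10 ≈ -10.100)
K(X, j) = -352 + X*j² (K(X, j) = (X*j)*j - 352 = X*j² - 352 = -352 + X*j²)
M(J) = 1/(14 + J)
K(a(-30), A)/(M(-3)²) = (-352 + (-1 - 1*(-30))*(-101/10)²)/((1/(14 - 3))²) = (-352 + (-1 + 30)*(10201/100))/((1/11)²) = (-352 + 29*(10201/100))/((1/11)²) = (-352 + 295829/100)/(1/121) = (260629/100)*121 = 31536109/100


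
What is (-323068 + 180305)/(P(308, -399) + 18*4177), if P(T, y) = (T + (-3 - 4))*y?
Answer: 142763/44913 ≈ 3.1787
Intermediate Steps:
P(T, y) = y*(-7 + T) (P(T, y) = (T - 7)*y = (-7 + T)*y = y*(-7 + T))
(-323068 + 180305)/(P(308, -399) + 18*4177) = (-323068 + 180305)/(-399*(-7 + 308) + 18*4177) = -142763/(-399*301 + 75186) = -142763/(-120099 + 75186) = -142763/(-44913) = -142763*(-1/44913) = 142763/44913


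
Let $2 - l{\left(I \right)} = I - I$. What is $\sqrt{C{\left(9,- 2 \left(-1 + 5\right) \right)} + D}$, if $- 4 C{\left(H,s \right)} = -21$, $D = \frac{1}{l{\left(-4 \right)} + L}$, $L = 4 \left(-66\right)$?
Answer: $\frac{\sqrt{360119}}{262} \approx 2.2905$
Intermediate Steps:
$l{\left(I \right)} = 2$ ($l{\left(I \right)} = 2 - \left(I - I\right) = 2 - 0 = 2 + 0 = 2$)
$L = -264$
$D = - \frac{1}{262}$ ($D = \frac{1}{2 - 264} = \frac{1}{-262} = - \frac{1}{262} \approx -0.0038168$)
$C{\left(H,s \right)} = \frac{21}{4}$ ($C{\left(H,s \right)} = \left(- \frac{1}{4}\right) \left(-21\right) = \frac{21}{4}$)
$\sqrt{C{\left(9,- 2 \left(-1 + 5\right) \right)} + D} = \sqrt{\frac{21}{4} - \frac{1}{262}} = \sqrt{\frac{2749}{524}} = \frac{\sqrt{360119}}{262}$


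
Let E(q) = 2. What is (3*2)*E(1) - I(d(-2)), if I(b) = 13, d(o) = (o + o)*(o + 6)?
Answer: -1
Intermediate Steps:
d(o) = 2*o*(6 + o) (d(o) = (2*o)*(6 + o) = 2*o*(6 + o))
(3*2)*E(1) - I(d(-2)) = (3*2)*2 - 1*13 = 6*2 - 13 = 12 - 13 = -1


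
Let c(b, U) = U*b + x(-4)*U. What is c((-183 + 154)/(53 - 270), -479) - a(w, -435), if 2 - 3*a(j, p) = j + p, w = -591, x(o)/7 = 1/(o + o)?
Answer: 64811/5208 ≈ 12.445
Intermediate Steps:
x(o) = 7/(2*o) (x(o) = 7/(o + o) = 7/((2*o)) = 7*(1/(2*o)) = 7/(2*o))
a(j, p) = ⅔ - j/3 - p/3 (a(j, p) = ⅔ - (j + p)/3 = ⅔ + (-j/3 - p/3) = ⅔ - j/3 - p/3)
c(b, U) = -7*U/8 + U*b (c(b, U) = U*b + ((7/2)/(-4))*U = U*b + ((7/2)*(-¼))*U = U*b - 7*U/8 = -7*U/8 + U*b)
c((-183 + 154)/(53 - 270), -479) - a(w, -435) = (⅛)*(-479)*(-7 + 8*((-183 + 154)/(53 - 270))) - (⅔ - ⅓*(-591) - ⅓*(-435)) = (⅛)*(-479)*(-7 + 8*(-29/(-217))) - (⅔ + 197 + 145) = (⅛)*(-479)*(-7 + 8*(-29*(-1/217))) - 1*1028/3 = (⅛)*(-479)*(-7 + 8*(29/217)) - 1028/3 = (⅛)*(-479)*(-7 + 232/217) - 1028/3 = (⅛)*(-479)*(-1287/217) - 1028/3 = 616473/1736 - 1028/3 = 64811/5208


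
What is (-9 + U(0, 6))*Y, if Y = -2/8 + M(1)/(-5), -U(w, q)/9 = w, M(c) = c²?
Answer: 81/20 ≈ 4.0500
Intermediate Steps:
U(w, q) = -9*w
Y = -9/20 (Y = -2/8 + 1²/(-5) = -2*⅛ + 1*(-⅕) = -¼ - ⅕ = -9/20 ≈ -0.45000)
(-9 + U(0, 6))*Y = (-9 - 9*0)*(-9/20) = (-9 + 0)*(-9/20) = -9*(-9/20) = 81/20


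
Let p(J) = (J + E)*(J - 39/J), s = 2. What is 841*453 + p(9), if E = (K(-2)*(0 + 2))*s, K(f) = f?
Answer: 1142933/3 ≈ 3.8098e+5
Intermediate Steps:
E = -8 (E = -2*(0 + 2)*2 = -2*2*2 = -4*2 = -8)
p(J) = (-8 + J)*(J - 39/J) (p(J) = (J - 8)*(J - 39/J) = (-8 + J)*(J - 39/J))
841*453 + p(9) = 841*453 + (-39 + 9**2 - 8*9 + 312/9) = 380973 + (-39 + 81 - 72 + 312*(1/9)) = 380973 + (-39 + 81 - 72 + 104/3) = 380973 + 14/3 = 1142933/3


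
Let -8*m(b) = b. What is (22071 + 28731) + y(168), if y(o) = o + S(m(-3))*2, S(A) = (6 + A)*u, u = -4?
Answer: 50919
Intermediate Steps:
m(b) = -b/8
S(A) = -24 - 4*A (S(A) = (6 + A)*(-4) = -24 - 4*A)
y(o) = -51 + o (y(o) = o + (-24 - (-1)*(-3)/2)*2 = o + (-24 - 4*3/8)*2 = o + (-24 - 3/2)*2 = o - 51/2*2 = o - 51 = -51 + o)
(22071 + 28731) + y(168) = (22071 + 28731) + (-51 + 168) = 50802 + 117 = 50919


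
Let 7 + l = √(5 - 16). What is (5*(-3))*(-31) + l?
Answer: 458 + I*√11 ≈ 458.0 + 3.3166*I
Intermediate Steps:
l = -7 + I*√11 (l = -7 + √(5 - 16) = -7 + √(-11) = -7 + I*√11 ≈ -7.0 + 3.3166*I)
(5*(-3))*(-31) + l = (5*(-3))*(-31) + (-7 + I*√11) = -15*(-31) + (-7 + I*√11) = 465 + (-7 + I*√11) = 458 + I*√11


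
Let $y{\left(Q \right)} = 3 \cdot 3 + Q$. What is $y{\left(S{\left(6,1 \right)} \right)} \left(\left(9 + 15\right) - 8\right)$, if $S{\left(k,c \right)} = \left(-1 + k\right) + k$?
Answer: $320$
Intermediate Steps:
$S{\left(k,c \right)} = -1 + 2 k$
$y{\left(Q \right)} = 9 + Q$
$y{\left(S{\left(6,1 \right)} \right)} \left(\left(9 + 15\right) - 8\right) = \left(9 + \left(-1 + 2 \cdot 6\right)\right) \left(\left(9 + 15\right) - 8\right) = \left(9 + \left(-1 + 12\right)\right) \left(24 - 8\right) = \left(9 + 11\right) 16 = 20 \cdot 16 = 320$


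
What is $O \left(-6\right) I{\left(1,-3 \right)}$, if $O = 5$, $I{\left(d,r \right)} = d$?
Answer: $-30$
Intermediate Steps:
$O \left(-6\right) I{\left(1,-3 \right)} = 5 \left(-6\right) 1 = \left(-30\right) 1 = -30$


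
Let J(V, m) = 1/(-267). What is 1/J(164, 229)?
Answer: -267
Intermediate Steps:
J(V, m) = -1/267
1/J(164, 229) = 1/(-1/267) = -267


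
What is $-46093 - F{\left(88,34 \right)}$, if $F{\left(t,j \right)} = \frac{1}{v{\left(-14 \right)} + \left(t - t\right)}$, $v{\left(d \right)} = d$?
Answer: $- \frac{645301}{14} \approx -46093.0$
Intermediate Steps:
$F{\left(t,j \right)} = - \frac{1}{14}$ ($F{\left(t,j \right)} = \frac{1}{-14 + \left(t - t\right)} = \frac{1}{-14 + 0} = \frac{1}{-14} = - \frac{1}{14}$)
$-46093 - F{\left(88,34 \right)} = -46093 - - \frac{1}{14} = -46093 + \frac{1}{14} = - \frac{645301}{14}$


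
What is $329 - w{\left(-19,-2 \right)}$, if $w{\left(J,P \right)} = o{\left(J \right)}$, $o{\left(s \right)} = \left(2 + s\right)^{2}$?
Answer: $40$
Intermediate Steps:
$w{\left(J,P \right)} = \left(2 + J\right)^{2}$
$329 - w{\left(-19,-2 \right)} = 329 - \left(2 - 19\right)^{2} = 329 - \left(-17\right)^{2} = 329 - 289 = 40$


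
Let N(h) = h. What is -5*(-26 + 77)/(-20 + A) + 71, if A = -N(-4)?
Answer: 1391/16 ≈ 86.938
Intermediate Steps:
A = 4 (A = -1*(-4) = 4)
-5*(-26 + 77)/(-20 + A) + 71 = -5*(-26 + 77)/(-20 + 4) + 71 = -255/(-16) + 71 = -255*(-1)/16 + 71 = -5*(-51/16) + 71 = 255/16 + 71 = 1391/16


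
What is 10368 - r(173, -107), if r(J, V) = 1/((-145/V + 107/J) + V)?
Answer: 20156893135/1944143 ≈ 10368.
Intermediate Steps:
r(J, V) = 1/(V - 145/V + 107/J)
10368 - r(173, -107) = 10368 - 173*(-107)/(-145*173 + 107*(-107) + 173*(-107)**2) = 10368 - 173*(-107)/(-25085 - 11449 + 173*11449) = 10368 - 173*(-107)/(-25085 - 11449 + 1980677) = 10368 - 173*(-107)/1944143 = 10368 - 1*(-18511/1944143) = 10368 + 18511/1944143 = 20156893135/1944143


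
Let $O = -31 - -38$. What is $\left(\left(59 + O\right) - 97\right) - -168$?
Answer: $137$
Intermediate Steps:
$O = 7$ ($O = -31 + 38 = 7$)
$\left(\left(59 + O\right) - 97\right) - -168 = \left(\left(59 + 7\right) - 97\right) - -168 = \left(66 - 97\right) + 168 = -31 + 168 = 137$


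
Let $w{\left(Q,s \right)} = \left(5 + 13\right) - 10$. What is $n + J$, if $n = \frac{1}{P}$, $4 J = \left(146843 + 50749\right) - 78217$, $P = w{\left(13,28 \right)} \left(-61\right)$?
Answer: $\frac{14563749}{488} \approx 29844.0$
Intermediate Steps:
$w{\left(Q,s \right)} = 8$ ($w{\left(Q,s \right)} = 18 - 10 = 8$)
$P = -488$ ($P = 8 \left(-61\right) = -488$)
$J = \frac{119375}{4}$ ($J = \frac{\left(146843 + 50749\right) - 78217}{4} = \frac{197592 - 78217}{4} = \frac{1}{4} \cdot 119375 = \frac{119375}{4} \approx 29844.0$)
$n = - \frac{1}{488}$ ($n = \frac{1}{-488} = - \frac{1}{488} \approx -0.0020492$)
$n + J = - \frac{1}{488} + \frac{119375}{4} = \frac{14563749}{488}$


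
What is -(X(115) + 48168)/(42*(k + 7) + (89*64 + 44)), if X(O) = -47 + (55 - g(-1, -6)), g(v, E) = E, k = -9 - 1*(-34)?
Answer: -24091/3542 ≈ -6.8015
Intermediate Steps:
k = 25 (k = -9 + 34 = 25)
X(O) = 14 (X(O) = -47 + (55 - 1*(-6)) = -47 + (55 + 6) = -47 + 61 = 14)
-(X(115) + 48168)/(42*(k + 7) + (89*64 + 44)) = -(14 + 48168)/(42*(25 + 7) + (89*64 + 44)) = -48182/(42*32 + (5696 + 44)) = -48182/(1344 + 5740) = -48182/7084 = -1*24091/3542 = -24091/3542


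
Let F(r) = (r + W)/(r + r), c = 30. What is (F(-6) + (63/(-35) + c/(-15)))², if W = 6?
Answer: 361/25 ≈ 14.440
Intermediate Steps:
F(r) = (6 + r)/(2*r) (F(r) = (r + 6)/(r + r) = (6 + r)/((2*r)) = (6 + r)*(1/(2*r)) = (6 + r)/(2*r))
(F(-6) + (63/(-35) + c/(-15)))² = ((½)*(6 - 6)/(-6) + (63/(-35) + 30/(-15)))² = ((½)*(-⅙)*0 + (63*(-1/35) + 30*(-1/15)))² = (0 + (-9/5 - 2))² = (0 - 19/5)² = (-19/5)² = 361/25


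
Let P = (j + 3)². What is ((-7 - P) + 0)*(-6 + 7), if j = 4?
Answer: -56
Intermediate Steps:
P = 49 (P = (4 + 3)² = 7² = 49)
((-7 - P) + 0)*(-6 + 7) = ((-7 - 1*49) + 0)*(-6 + 7) = ((-7 - 49) + 0)*1 = (-56 + 0)*1 = -56*1 = -56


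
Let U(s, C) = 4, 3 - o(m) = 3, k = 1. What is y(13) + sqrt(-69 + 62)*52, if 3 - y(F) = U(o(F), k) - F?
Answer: 12 + 52*I*sqrt(7) ≈ 12.0 + 137.58*I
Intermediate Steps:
o(m) = 0 (o(m) = 3 - 1*3 = 3 - 3 = 0)
y(F) = -1 + F (y(F) = 3 - (4 - F) = 3 + (-4 + F) = -1 + F)
y(13) + sqrt(-69 + 62)*52 = (-1 + 13) + sqrt(-69 + 62)*52 = 12 + sqrt(-7)*52 = 12 + (I*sqrt(7))*52 = 12 + 52*I*sqrt(7)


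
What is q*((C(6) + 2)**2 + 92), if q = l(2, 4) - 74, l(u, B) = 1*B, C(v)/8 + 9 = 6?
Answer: -40320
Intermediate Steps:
C(v) = -24 (C(v) = -72 + 8*6 = -72 + 48 = -24)
l(u, B) = B
q = -70 (q = 4 - 74 = -70)
q*((C(6) + 2)**2 + 92) = -70*((-24 + 2)**2 + 92) = -70*((-22)**2 + 92) = -70*(484 + 92) = -70*576 = -40320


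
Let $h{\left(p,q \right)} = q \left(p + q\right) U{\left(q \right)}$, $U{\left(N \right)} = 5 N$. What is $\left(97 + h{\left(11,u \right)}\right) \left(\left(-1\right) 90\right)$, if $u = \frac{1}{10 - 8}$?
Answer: $- \frac{40095}{4} \approx -10024.0$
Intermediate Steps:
$u = \frac{1}{2} \approx 0.5$
$h{\left(p,q \right)} = 5 q^{2} \left(p + q\right)$ ($h{\left(p,q \right)} = q \left(p + q\right) 5 q = 5 q^{2} \left(p + q\right)$)
$\left(97 + h{\left(11,u \right)}\right) \left(\left(-1\right) 90\right) = \left(97 + \frac{5 \left(11 + \frac{1}{2}\right)}{4}\right) \left(\left(-1\right) 90\right) = \left(97 + 5 \cdot \frac{1}{4} \cdot \frac{23}{2}\right) \left(-90\right) = \left(97 + \frac{115}{8}\right) \left(-90\right) = \frac{891}{8} \left(-90\right) = - \frac{40095}{4}$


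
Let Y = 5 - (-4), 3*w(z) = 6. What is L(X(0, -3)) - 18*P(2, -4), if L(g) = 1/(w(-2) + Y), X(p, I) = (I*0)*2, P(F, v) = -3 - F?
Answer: 991/11 ≈ 90.091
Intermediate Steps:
w(z) = 2 (w(z) = (⅓)*6 = 2)
Y = 9 (Y = 5 - 1*(-4) = 5 + 4 = 9)
X(p, I) = 0 (X(p, I) = 0*2 = 0)
L(g) = 1/11 (L(g) = 1/(2 + 9) = 1/11)
L(X(0, -3)) - 18*P(2, -4) = 1/11 - 18*(-3 - 1*2) = 1/11 - 18*(-3 - 2) = 1/11 - 18*(-5) = 1/11 + 90 = 991/11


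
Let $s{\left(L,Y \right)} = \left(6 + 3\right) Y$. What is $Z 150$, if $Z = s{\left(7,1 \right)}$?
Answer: $1350$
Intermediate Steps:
$s{\left(L,Y \right)} = 9 Y$
$Z = 9$ ($Z = 9 \cdot 1 = 9$)
$Z 150 = 9 \cdot 150 = 1350$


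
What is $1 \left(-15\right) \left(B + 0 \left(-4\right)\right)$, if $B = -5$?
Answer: $75$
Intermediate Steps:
$1 \left(-15\right) \left(B + 0 \left(-4\right)\right) = 1 \left(-15\right) \left(-5 + 0 \left(-4\right)\right) = - 15 \left(-5 + 0\right) = \left(-15\right) \left(-5\right) = 75$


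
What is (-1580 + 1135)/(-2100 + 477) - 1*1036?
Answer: -1680983/1623 ≈ -1035.7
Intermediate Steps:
(-1580 + 1135)/(-2100 + 477) - 1*1036 = -445/(-1623) - 1036 = -445*(-1/1623) - 1036 = 445/1623 - 1036 = -1680983/1623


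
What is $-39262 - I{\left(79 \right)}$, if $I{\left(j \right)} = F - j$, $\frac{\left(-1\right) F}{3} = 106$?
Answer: $-38865$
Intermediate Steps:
$F = -318$ ($F = \left(-3\right) 106 = -318$)
$I{\left(j \right)} = -318 - j$
$-39262 - I{\left(79 \right)} = -39262 - \left(-318 - 79\right) = -39262 - -397 = -39262 + 397 = -38865$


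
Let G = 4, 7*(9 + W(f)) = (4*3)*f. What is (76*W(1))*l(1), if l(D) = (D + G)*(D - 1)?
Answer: 0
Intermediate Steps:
W(f) = -9 + 12*f/7 (W(f) = -9 + ((4*3)*f)/7 = -9 + (12*f)/7 = -9 + 12*f/7)
l(D) = (-1 + D)*(4 + D) (l(D) = (D + 4)*(D - 1) = (4 + D)*(-1 + D) = (-1 + D)*(4 + D))
(76*W(1))*l(1) = (76*(-9 + (12/7)*1))*(-4 + 1² + 3*1) = (76*(-9 + 12/7))*(-4 + 1 + 3) = (76*(-51/7))*0 = -3876/7*0 = 0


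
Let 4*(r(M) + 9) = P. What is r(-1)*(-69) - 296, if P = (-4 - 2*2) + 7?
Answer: 1369/4 ≈ 342.25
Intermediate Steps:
P = -1 (P = (-4 - 4) + 7 = -8 + 7 = -1)
r(M) = -37/4 (r(M) = -9 + (1/4)*(-1) = -9 - 1/4 = -37/4)
r(-1)*(-69) - 296 = -37/4*(-69) - 296 = 2553/4 - 296 = 1369/4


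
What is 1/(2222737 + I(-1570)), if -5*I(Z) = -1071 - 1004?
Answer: 1/2223152 ≈ 4.4981e-7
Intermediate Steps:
I(Z) = 415 (I(Z) = -(-1071 - 1004)/5 = -⅕*(-2075) = 415)
1/(2222737 + I(-1570)) = 1/(2222737 + 415) = 1/2223152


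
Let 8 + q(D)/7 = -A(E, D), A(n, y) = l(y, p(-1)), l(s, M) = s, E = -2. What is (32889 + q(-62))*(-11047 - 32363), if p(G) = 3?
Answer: -1444120470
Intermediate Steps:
A(n, y) = y
q(D) = -56 - 7*D (q(D) = -56 + 7*(-D) = -56 - 7*D)
(32889 + q(-62))*(-11047 - 32363) = (32889 + (-56 - 7*(-62)))*(-11047 - 32363) = (32889 + (-56 + 434))*(-43410) = (32889 + 378)*(-43410) = 33267*(-43410) = -1444120470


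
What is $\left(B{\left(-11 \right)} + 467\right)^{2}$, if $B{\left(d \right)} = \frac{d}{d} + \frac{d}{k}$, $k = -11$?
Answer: $219961$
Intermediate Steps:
$B{\left(d \right)} = 1 - \frac{d}{11}$ ($B{\left(d \right)} = \frac{d}{d} + \frac{d}{-11} = 1 + d \left(- \frac{1}{11}\right) = 1 - \frac{d}{11}$)
$\left(B{\left(-11 \right)} + 467\right)^{2} = \left(\left(1 - -1\right) + 467\right)^{2} = \left(\left(1 + 1\right) + 467\right)^{2} = \left(2 + 467\right)^{2} = 469^{2} = 219961$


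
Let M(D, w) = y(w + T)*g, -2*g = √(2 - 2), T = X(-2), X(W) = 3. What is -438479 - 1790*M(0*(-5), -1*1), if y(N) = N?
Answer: -438479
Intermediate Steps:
T = 3
g = 0 (g = -√(2 - 2)/2 = -√0/2 = -½*0 = 0)
M(D, w) = 0 (M(D, w) = (w + 3)*0 = (3 + w)*0 = 0)
-438479 - 1790*M(0*(-5), -1*1) = -438479 - 1790*0 = -438479 - 1*0 = -438479 + 0 = -438479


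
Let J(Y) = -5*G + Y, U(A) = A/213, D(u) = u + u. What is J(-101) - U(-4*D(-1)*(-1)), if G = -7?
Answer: -14050/213 ≈ -65.962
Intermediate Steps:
D(u) = 2*u
U(A) = A/213 (U(A) = A*(1/213) = A/213)
J(Y) = 35 + Y (J(Y) = -5*(-7) + Y = 35 + Y)
J(-101) - U(-4*D(-1)*(-1)) = (35 - 101) - -8*(-1)*(-1)/213 = -66 - -4*(-2)*(-1)/213 = -66 - 8*(-1)/213 = -66 - (-8)/213 = -66 - 1*(-8/213) = -66 + 8/213 = -14050/213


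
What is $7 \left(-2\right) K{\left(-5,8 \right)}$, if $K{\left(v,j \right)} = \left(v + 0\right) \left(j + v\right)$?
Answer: $210$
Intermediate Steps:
$K{\left(v,j \right)} = v \left(j + v\right)$
$7 \left(-2\right) K{\left(-5,8 \right)} = 7 \left(-2\right) \left(- 5 \left(8 - 5\right)\right) = - 14 \left(\left(-5\right) 3\right) = \left(-14\right) \left(-15\right) = 210$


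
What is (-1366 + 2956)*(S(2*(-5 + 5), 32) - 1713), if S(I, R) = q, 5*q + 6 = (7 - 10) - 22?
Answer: -2733528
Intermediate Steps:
q = -31/5 (q = -6/5 + ((7 - 10) - 22)/5 = -6/5 + (-3 - 22)/5 = -6/5 + (⅕)*(-25) = -6/5 - 5 = -31/5 ≈ -6.2000)
S(I, R) = -31/5
(-1366 + 2956)*(S(2*(-5 + 5), 32) - 1713) = (-1366 + 2956)*(-31/5 - 1713) = 1590*(-8596/5) = -2733528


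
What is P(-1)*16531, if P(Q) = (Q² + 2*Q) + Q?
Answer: -33062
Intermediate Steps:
P(Q) = Q² + 3*Q
P(-1)*16531 = -(3 - 1)*16531 = -1*2*16531 = -2*16531 = -33062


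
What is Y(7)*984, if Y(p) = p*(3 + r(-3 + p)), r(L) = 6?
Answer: 61992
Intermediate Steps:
Y(p) = 9*p (Y(p) = p*(3 + 6) = p*9 = 9*p)
Y(7)*984 = (9*7)*984 = 63*984 = 61992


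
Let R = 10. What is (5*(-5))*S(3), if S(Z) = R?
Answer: -250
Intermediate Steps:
S(Z) = 10
(5*(-5))*S(3) = (5*(-5))*10 = -25*10 = -250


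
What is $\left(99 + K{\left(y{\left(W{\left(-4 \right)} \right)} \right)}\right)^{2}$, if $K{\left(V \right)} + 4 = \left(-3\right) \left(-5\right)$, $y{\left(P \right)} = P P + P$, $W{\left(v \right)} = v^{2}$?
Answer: $12100$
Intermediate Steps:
$y{\left(P \right)} = P + P^{2}$ ($y{\left(P \right)} = P^{2} + P = P + P^{2}$)
$K{\left(V \right)} = 11$ ($K{\left(V \right)} = -4 - -15 = -4 + 15 = 11$)
$\left(99 + K{\left(y{\left(W{\left(-4 \right)} \right)} \right)}\right)^{2} = \left(99 + 11\right)^{2} = 110^{2} = 12100$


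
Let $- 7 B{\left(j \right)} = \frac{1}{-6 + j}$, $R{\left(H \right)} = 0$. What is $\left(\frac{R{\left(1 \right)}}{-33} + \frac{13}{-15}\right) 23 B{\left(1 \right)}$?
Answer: $- \frac{299}{525} \approx -0.56952$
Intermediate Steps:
$B{\left(j \right)} = - \frac{1}{7 \left(-6 + j\right)}$
$\left(\frac{R{\left(1 \right)}}{-33} + \frac{13}{-15}\right) 23 B{\left(1 \right)} = \left(\frac{0}{-33} + \frac{13}{-15}\right) 23 \left(- \frac{1}{-42 + 7 \cdot 1}\right) = \left(0 \left(- \frac{1}{33}\right) + 13 \left(- \frac{1}{15}\right)\right) 23 \left(- \frac{1}{-42 + 7}\right) = \left(0 - \frac{13}{15}\right) 23 \left(- \frac{1}{-35}\right) = \left(- \frac{13}{15}\right) 23 \left(\left(-1\right) \left(- \frac{1}{35}\right)\right) = \left(- \frac{299}{15}\right) \frac{1}{35} = - \frac{299}{525}$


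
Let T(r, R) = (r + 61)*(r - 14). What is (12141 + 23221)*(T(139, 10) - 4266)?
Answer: 733195708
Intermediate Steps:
T(r, R) = (-14 + r)*(61 + r) (T(r, R) = (61 + r)*(-14 + r) = (-14 + r)*(61 + r))
(12141 + 23221)*(T(139, 10) - 4266) = (12141 + 23221)*((-854 + 139² + 47*139) - 4266) = 35362*((-854 + 19321 + 6533) - 4266) = 35362*(25000 - 4266) = 35362*20734 = 733195708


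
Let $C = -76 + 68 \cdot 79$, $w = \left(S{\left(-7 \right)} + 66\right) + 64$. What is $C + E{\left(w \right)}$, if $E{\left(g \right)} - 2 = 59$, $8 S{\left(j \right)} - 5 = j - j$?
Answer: $5357$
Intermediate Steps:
$S{\left(j \right)} = \frac{5}{8}$ ($S{\left(j \right)} = \frac{5}{8} + \frac{j - j}{8} = \frac{5}{8} + \frac{1}{8} \cdot 0 = \frac{5}{8} + 0 = \frac{5}{8}$)
$w = \frac{1045}{8}$ ($w = \left(\frac{5}{8} + 66\right) + 64 = \frac{533}{8} + 64 = \frac{1045}{8} \approx 130.63$)
$E{\left(g \right)} = 61$ ($E{\left(g \right)} = 2 + 59 = 61$)
$C = 5296$ ($C = -76 + 5372 = 5296$)
$C + E{\left(w \right)} = 5296 + 61 = 5357$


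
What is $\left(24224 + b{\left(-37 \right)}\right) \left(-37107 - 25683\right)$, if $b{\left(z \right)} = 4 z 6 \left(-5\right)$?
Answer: $-1799812560$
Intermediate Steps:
$b{\left(z \right)} = - 120 z$ ($b{\left(z \right)} = 24 z \left(-5\right) = - 120 z$)
$\left(24224 + b{\left(-37 \right)}\right) \left(-37107 - 25683\right) = \left(24224 - -4440\right) \left(-37107 - 25683\right) = \left(24224 + 4440\right) \left(-62790\right) = 28664 \left(-62790\right) = -1799812560$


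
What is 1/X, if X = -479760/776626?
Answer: -388313/239880 ≈ -1.6188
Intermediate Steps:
X = -239880/388313 (X = -479760*1/776626 = -239880/388313 ≈ -0.61775)
1/X = 1/(-239880/388313) = -388313/239880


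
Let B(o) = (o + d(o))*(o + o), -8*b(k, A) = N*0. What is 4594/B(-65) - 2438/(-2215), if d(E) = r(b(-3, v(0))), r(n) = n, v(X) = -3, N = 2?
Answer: 3077681/1871675 ≈ 1.6443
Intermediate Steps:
b(k, A) = 0 (b(k, A) = -0/4 = -⅛*0 = 0)
d(E) = 0
B(o) = 2*o² (B(o) = (o + 0)*(o + o) = o*(2*o) = 2*o²)
4594/B(-65) - 2438/(-2215) = 4594/((2*(-65)²)) - 2438/(-2215) = 4594/((2*4225)) - 2438*(-1/2215) = 4594/8450 + 2438/2215 = 4594*(1/8450) + 2438/2215 = 2297/4225 + 2438/2215 = 3077681/1871675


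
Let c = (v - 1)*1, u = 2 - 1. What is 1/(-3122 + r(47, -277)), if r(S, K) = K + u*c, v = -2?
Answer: -1/3402 ≈ -0.00029394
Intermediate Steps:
u = 1
c = -3 (c = (-2 - 1)*1 = -3*1 = -3)
r(S, K) = -3 + K (r(S, K) = K + 1*(-3) = K - 3 = -3 + K)
1/(-3122 + r(47, -277)) = 1/(-3122 + (-3 - 277)) = 1/(-3122 - 280) = 1/(-3402) = -1/3402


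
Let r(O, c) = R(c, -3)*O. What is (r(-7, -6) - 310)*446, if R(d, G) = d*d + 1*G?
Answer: -241286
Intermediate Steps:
R(d, G) = G + d² (R(d, G) = d² + G = G + d²)
r(O, c) = O*(-3 + c²) (r(O, c) = (-3 + c²)*O = O*(-3 + c²))
(r(-7, -6) - 310)*446 = (-7*(-3 + (-6)²) - 310)*446 = (-7*(-3 + 36) - 310)*446 = (-7*33 - 310)*446 = (-231 - 310)*446 = -541*446 = -241286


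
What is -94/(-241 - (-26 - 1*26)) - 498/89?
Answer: -85756/16821 ≈ -5.0982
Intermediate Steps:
-94/(-241 - (-26 - 1*26)) - 498/89 = -94/(-241 - (-26 - 26)) - 498*1/89 = -94/(-241 - 1*(-52)) - 498/89 = -94/(-241 + 52) - 498/89 = -94/(-189) - 498/89 = -94*(-1/189) - 498/89 = 94/189 - 498/89 = -85756/16821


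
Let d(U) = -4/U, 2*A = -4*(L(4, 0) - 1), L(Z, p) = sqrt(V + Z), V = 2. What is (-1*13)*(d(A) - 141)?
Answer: 9139/5 - 26*sqrt(6)/5 ≈ 1815.1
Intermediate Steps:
L(Z, p) = sqrt(2 + Z)
A = 2 - 2*sqrt(6) (A = (-4*(sqrt(2 + 4) - 1))/2 = (-4*(sqrt(6) - 1))/2 = (-4*(-1 + sqrt(6)))/2 = (4 - 4*sqrt(6))/2 = 2 - 2*sqrt(6) ≈ -2.8990)
(-1*13)*(d(A) - 141) = (-1*13)*(-4/(2 - 2*sqrt(6)) - 141) = -13*(-141 - 4/(2 - 2*sqrt(6))) = 1833 + 52/(2 - 2*sqrt(6))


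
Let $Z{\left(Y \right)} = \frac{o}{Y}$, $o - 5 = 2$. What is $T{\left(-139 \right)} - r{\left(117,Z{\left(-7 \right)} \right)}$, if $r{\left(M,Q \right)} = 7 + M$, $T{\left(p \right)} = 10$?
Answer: $-114$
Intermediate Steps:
$o = 7$ ($o = 5 + 2 = 7$)
$Z{\left(Y \right)} = \frac{7}{Y}$
$T{\left(-139 \right)} - r{\left(117,Z{\left(-7 \right)} \right)} = 10 - \left(7 + 117\right) = 10 - 124 = -114$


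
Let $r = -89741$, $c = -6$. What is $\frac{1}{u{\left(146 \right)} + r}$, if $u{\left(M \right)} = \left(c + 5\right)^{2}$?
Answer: $- \frac{1}{89740} \approx -1.1143 \cdot 10^{-5}$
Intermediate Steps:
$u{\left(M \right)} = 1$ ($u{\left(M \right)} = \left(-6 + 5\right)^{2} = \left(-1\right)^{2} = 1$)
$\frac{1}{u{\left(146 \right)} + r} = \frac{1}{1 - 89741} = \frac{1}{-89740} = - \frac{1}{89740}$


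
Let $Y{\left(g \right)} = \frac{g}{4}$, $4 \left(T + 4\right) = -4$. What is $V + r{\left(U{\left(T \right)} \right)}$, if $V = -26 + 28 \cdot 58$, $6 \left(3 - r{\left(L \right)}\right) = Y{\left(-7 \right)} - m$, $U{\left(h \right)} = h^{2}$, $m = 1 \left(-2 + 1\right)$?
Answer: $\frac{12809}{8} \approx 1601.1$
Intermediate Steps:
$T = -5$ ($T = -4 + \frac{1}{4} \left(-4\right) = -4 - 1 = -5$)
$Y{\left(g \right)} = \frac{g}{4}$ ($Y{\left(g \right)} = g \frac{1}{4} = \frac{g}{4}$)
$m = -1$ ($m = 1 \left(-1\right) = -1$)
$r{\left(L \right)} = \frac{25}{8}$ ($r{\left(L \right)} = 3 - \frac{\frac{1}{4} \left(-7\right) - -1}{6} = 3 - \frac{- \frac{7}{4} + 1}{6} = 3 - - \frac{1}{8} = 3 + \frac{1}{8} = \frac{25}{8}$)
$V = 1598$ ($V = -26 + 1624 = 1598$)
$V + r{\left(U{\left(T \right)} \right)} = 1598 + \frac{25}{8} = \frac{12809}{8}$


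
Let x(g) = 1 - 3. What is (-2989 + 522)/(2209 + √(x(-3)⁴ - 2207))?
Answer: -5449603/4881872 + 2467*I*√2191/4881872 ≈ -1.1163 + 0.023654*I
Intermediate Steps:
x(g) = -2
(-2989 + 522)/(2209 + √(x(-3)⁴ - 2207)) = (-2989 + 522)/(2209 + √((-2)⁴ - 2207)) = -2467/(2209 + √(16 - 2207)) = -2467/(2209 + √(-2191)) = -2467/(2209 + I*√2191)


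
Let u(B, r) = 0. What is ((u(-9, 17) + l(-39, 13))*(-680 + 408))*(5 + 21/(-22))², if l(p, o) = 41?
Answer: -22083748/121 ≈ -1.8251e+5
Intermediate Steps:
((u(-9, 17) + l(-39, 13))*(-680 + 408))*(5 + 21/(-22))² = ((0 + 41)*(-680 + 408))*(5 + 21/(-22))² = (41*(-272))*(5 + 21*(-1/22))² = -11152*(5 - 21/22)² = -11152*(89/22)² = -11152*7921/484 = -22083748/121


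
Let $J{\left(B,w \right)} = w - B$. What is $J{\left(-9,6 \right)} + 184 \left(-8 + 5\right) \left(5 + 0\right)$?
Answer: $-2745$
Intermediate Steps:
$J{\left(-9,6 \right)} + 184 \left(-8 + 5\right) \left(5 + 0\right) = \left(6 - -9\right) + 184 \left(-8 + 5\right) \left(5 + 0\right) = \left(6 + 9\right) + 184 \left(\left(-3\right) 5\right) = 15 + 184 \left(-15\right) = 15 - 2760 = -2745$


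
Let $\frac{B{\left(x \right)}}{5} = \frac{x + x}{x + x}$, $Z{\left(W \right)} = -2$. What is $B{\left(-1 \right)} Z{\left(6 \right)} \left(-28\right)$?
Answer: $280$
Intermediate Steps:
$B{\left(x \right)} = 5$ ($B{\left(x \right)} = 5 \frac{x + x}{x + x} = 5 \frac{2 x}{2 x} = 5 \cdot 2 x \frac{1}{2 x} = 5 \cdot 1 = 5$)
$B{\left(-1 \right)} Z{\left(6 \right)} \left(-28\right) = 5 \left(-2\right) \left(-28\right) = \left(-10\right) \left(-28\right) = 280$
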